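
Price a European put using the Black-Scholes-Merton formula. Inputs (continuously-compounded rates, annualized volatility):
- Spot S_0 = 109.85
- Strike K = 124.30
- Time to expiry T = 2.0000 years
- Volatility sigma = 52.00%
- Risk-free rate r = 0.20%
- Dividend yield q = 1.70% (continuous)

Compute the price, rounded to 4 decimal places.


Answer: Price = 42.4872

Derivation:
d1 = (ln(S/K) + (r - q + 0.5*sigma^2) * T) / (sigma * sqrt(T)) = 0.15885127
d2 = d1 - sigma * sqrt(T) = -0.57653979
exp(-rT) = 0.99600799; exp(-qT) = 0.96657150
P = K * exp(-rT) * N(-d2) - S_0 * exp(-qT) * N(-d1)
N(-d1) = 0.43689303; N(-d2) = 0.71787481
P = 124.3000 * 0.99600799 * 0.71787481 - 109.8500 * 0.96657150 * 0.43689303 = 42.4872


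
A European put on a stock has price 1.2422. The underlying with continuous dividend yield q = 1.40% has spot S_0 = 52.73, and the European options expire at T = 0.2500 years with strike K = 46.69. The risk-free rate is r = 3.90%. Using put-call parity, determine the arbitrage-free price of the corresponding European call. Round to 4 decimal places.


Answer: Call price = 7.5510

Derivation:
Put-call parity: C - P = S_0 * exp(-qT) - K * exp(-rT).
S_0 * exp(-qT) = 52.7300 * 0.99650612 = 52.54576759
K * exp(-rT) = 46.6900 * 0.99029738 = 46.23698454
C = P + S*exp(-qT) - K*exp(-rT)
C = 1.2422 + 52.54576759 - 46.23698454 = 7.5510


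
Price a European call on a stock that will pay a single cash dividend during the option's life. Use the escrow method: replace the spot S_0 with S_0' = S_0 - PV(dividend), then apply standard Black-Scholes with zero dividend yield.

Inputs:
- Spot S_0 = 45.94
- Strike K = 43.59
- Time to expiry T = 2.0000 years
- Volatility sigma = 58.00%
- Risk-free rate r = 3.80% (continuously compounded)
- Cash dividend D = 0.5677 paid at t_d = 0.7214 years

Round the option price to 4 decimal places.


Answer: Price = 16.2758

Derivation:
PV(D) = D * exp(-r * t_d) = 0.5677 * 0.97295913 = 0.55234890
S_0' = S_0 - PV(D) = 45.9400 - 0.55234890 = 45.38765110
d1 = (ln(S_0'/K) + (r + sigma^2/2)*T) / (sigma*sqrt(T)) = 0.55204594
d2 = d1 - sigma*sqrt(T) = -0.26819792
exp(-rT) = 0.92681621
N(d1) = 0.70954156; N(d2) = 0.39427349
C = S_0' * N(d1) - K * exp(-rT) * N(d2) = 45.38765110 * 0.70954156 - 43.5900 * 0.92681621 * 0.39427349 = 16.2758


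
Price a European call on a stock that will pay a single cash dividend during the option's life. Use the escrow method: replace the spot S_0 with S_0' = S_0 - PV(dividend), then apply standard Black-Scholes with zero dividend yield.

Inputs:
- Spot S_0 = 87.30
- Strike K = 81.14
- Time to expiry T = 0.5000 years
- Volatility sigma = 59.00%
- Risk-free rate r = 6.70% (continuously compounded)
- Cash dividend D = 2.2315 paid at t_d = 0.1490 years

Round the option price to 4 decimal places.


Answer: Price = 17.0751

Derivation:
PV(D) = D * exp(-r * t_d) = 2.2315 * 0.99006666 = 2.20933376
S_0' = S_0 - PV(D) = 87.3000 - 2.20933376 = 85.09066624
d1 = (ln(S_0'/K) + (r + sigma^2/2)*T) / (sigma*sqrt(T)) = 0.40285022
d2 = d1 - sigma*sqrt(T) = -0.01434278
exp(-rT) = 0.96705491
N(d1) = 0.65647079; N(d2) = 0.49427825
C = S_0' * N(d1) - K * exp(-rT) * N(d2) = 85.09066624 * 0.65647079 - 81.1400 * 0.96705491 * 0.49427825 = 17.0751


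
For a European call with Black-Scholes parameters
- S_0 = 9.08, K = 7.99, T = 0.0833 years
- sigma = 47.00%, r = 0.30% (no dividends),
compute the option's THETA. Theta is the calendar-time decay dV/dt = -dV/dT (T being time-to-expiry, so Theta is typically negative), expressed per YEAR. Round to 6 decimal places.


d1 = 1.0124116519; d2 = 0.8767614768
phi(d1) = 0.2389676219; exp(-qT) = 1.0000000000; exp(-rT) = 0.9997501312
Theta = -S*exp(-qT)*phi(d1)*sigma/(2*sqrt(T)) - r*K*exp(-rT)*N(d2) + q*S*exp(-qT)*N(d1)
N(d1) = 0.8443293653; N(d2) = 0.8096918964; sqrt(T) = 0.2886173938
Term 1 = -9.0800 * 1.0000000000 * 0.2389676219 * 0.4700 / (2 * 0.2886173938) = -1.7667303585
Term 2 = -0.0030 * 7.9900 * 0.9997501312 * 0.8096918964 = -0.0194034652
Term 3 = 0 (no dividend yield, q = 0)
Theta = -1.7667303585 + (-0.0194034652) + (0.0000000000) = -1.786134

Answer: Theta = -1.786134


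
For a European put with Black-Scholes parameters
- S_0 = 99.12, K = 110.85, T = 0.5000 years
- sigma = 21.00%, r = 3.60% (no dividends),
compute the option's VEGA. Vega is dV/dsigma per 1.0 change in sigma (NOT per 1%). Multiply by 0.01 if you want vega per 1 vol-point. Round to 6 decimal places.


d1 = -0.5577503315; d2 = -0.7062427556
phi(d1) = 0.3414748497; exp(-qT) = 1.0000000000; exp(-rT) = 0.9821610324
Vega = S * exp(-qT) * phi(d1) * sqrt(T) = 99.1200 * 1.0000000000 * 0.3414748497 * 0.7071067812 = 23.933434

Answer: Vega = 23.933434


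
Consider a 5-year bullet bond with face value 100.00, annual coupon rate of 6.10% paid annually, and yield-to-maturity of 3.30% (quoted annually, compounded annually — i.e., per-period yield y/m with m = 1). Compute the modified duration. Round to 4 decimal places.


Answer: Modified duration = 4.3490

Derivation:
Coupon per period c = face * coupon_rate / m = 6.100000
Periods per year m = 1; per-period yield y/m = 0.033000
Number of cashflows N = 5
Cashflows (t years, CF_t, discount factor 1/(1+y/m)^(m*t), PV):
  t = 1.0000: CF_t = 6.100000, DF = 0.968054, PV = 5.905131
  t = 2.0000: CF_t = 6.100000, DF = 0.937129, PV = 5.716487
  t = 3.0000: CF_t = 6.100000, DF = 0.907192, PV = 5.533869
  t = 4.0000: CF_t = 6.100000, DF = 0.878211, PV = 5.357085
  t = 5.0000: CF_t = 106.100000, DF = 0.850156, PV = 90.201503
Price P = sum_t PV_t = 112.714075
First compute Macaulay numerator sum_t t * PV_t:
  t * PV_t at t = 1.0000: 5.905131
  t * PV_t at t = 2.0000: 11.432973
  t * PV_t at t = 3.0000: 16.601607
  t * PV_t at t = 4.0000: 21.428341
  t * PV_t at t = 5.0000: 451.007517
Macaulay duration D = 506.375569 / 112.714075 = 4.492567
Modified duration = D / (1 + y/m) = 4.492567 / (1 + 0.033000) = 4.349049


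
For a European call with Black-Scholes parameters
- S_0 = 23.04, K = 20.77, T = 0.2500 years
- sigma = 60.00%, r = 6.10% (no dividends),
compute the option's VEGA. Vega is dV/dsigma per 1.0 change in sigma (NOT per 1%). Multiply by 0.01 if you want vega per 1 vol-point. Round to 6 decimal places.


Answer: Vega = 3.958141

Derivation:
d1 = 0.5465739931; d2 = 0.2465739931
phi(d1) = 0.3435886582; exp(-qT) = 1.0000000000; exp(-rT) = 0.9848656924
Vega = S * exp(-qT) * phi(d1) * sqrt(T) = 23.0400 * 1.0000000000 * 0.3435886582 * 0.5000000000 = 3.958141


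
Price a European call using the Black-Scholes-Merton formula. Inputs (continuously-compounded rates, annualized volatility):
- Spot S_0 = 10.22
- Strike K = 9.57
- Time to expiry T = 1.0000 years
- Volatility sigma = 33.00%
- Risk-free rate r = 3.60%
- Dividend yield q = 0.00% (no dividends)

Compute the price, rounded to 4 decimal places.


d1 = (ln(S/K) + (r - q + 0.5*sigma^2) * T) / (sigma * sqrt(T)) = 0.47322236
d2 = d1 - sigma * sqrt(T) = 0.14322236
exp(-rT) = 0.96464029; exp(-qT) = 1.00000000
C = S_0 * exp(-qT) * N(d1) - K * exp(-rT) * N(d2)
N(d1) = 0.68197273; N(d2) = 0.55694272
C = 10.2200 * 1.00000000 * 0.68197273 - 9.5700 * 0.96464029 * 0.55694272 = 1.8283

Answer: Price = 1.8283


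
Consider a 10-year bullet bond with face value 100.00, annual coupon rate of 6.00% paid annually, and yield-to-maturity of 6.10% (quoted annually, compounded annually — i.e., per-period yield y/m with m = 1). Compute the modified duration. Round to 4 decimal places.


Answer: Modified duration = 7.3445

Derivation:
Coupon per period c = face * coupon_rate / m = 6.000000
Periods per year m = 1; per-period yield y/m = 0.061000
Number of cashflows N = 10
Cashflows (t years, CF_t, discount factor 1/(1+y/m)^(m*t), PV):
  t = 1.0000: CF_t = 6.000000, DF = 0.942507, PV = 5.655042
  t = 2.0000: CF_t = 6.000000, DF = 0.888320, PV = 5.329917
  t = 3.0000: CF_t = 6.000000, DF = 0.837247, PV = 5.023485
  t = 4.0000: CF_t = 6.000000, DF = 0.789112, PV = 4.734670
  t = 5.0000: CF_t = 6.000000, DF = 0.743743, PV = 4.462460
  t = 6.0000: CF_t = 6.000000, DF = 0.700983, PV = 4.205900
  t = 7.0000: CF_t = 6.000000, DF = 0.660682, PV = 3.964091
  t = 8.0000: CF_t = 6.000000, DF = 0.622697, PV = 3.736183
  t = 9.0000: CF_t = 6.000000, DF = 0.586897, PV = 3.521379
  t = 10.0000: CF_t = 106.000000, DF = 0.553154, PV = 58.634338
Price P = sum_t PV_t = 99.267466
First compute Macaulay numerator sum_t t * PV_t:
  t * PV_t at t = 1.0000: 5.655042
  t * PV_t at t = 2.0000: 10.659835
  t * PV_t at t = 3.0000: 15.070455
  t * PV_t at t = 4.0000: 18.938680
  t * PV_t at t = 5.0000: 22.312300
  t * PV_t at t = 6.0000: 25.235400
  t * PV_t at t = 7.0000: 27.748634
  t * PV_t at t = 8.0000: 29.889467
  t * PV_t at t = 9.0000: 31.692413
  t * PV_t at t = 10.0000: 586.343380
Macaulay duration D = 773.545605 / 99.267466 = 7.792539
Modified duration = D / (1 + y/m) = 7.792539 / (1 + 0.061000) = 7.344523


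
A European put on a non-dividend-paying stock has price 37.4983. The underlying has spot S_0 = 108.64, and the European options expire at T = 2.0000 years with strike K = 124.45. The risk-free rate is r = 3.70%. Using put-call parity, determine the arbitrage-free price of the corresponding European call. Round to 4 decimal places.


Put-call parity: C - P = S_0 * exp(-qT) - K * exp(-rT).
S_0 * exp(-qT) = 108.6400 * 1.00000000 = 108.64000000
K * exp(-rT) = 124.4500 * 0.92867169 = 115.57319230
C = P + S*exp(-qT) - K*exp(-rT)
C = 37.4983 + 108.64000000 - 115.57319230 = 30.5651

Answer: Call price = 30.5651


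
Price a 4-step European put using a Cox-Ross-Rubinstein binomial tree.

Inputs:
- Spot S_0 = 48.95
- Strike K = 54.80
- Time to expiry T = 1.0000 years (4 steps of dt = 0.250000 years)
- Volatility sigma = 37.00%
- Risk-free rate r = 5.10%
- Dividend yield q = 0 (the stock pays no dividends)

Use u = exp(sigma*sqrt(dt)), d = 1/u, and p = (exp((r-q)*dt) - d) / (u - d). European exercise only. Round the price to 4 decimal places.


Answer: Price = V(0,0) = 9.3482

Derivation:
dt = T/N = 0.250000
u = exp(sigma*sqrt(dt)) = 1.203218; d = 1/u = 0.831104
p = (exp((r-q)*dt) - d) / (u - d) = 0.488365
Discount per step: exp(-r*dt) = 0.987331
Stock lattice S(k, i) with i counting down-moves:
  k=0: S(0,0) = 48.9500
  k=1: S(1,0) = 58.8975; S(1,1) = 40.6826
  k=2: S(2,0) = 70.8666; S(2,1) = 48.9500; S(2,2) = 33.8114
  k=3: S(3,0) = 85.2680; S(3,1) = 58.8975; S(3,2) = 40.6826; S(3,3) = 28.1008
  k=4: S(4,0) = 102.5960; S(4,1) = 70.8666; S(4,2) = 48.9500; S(4,3) = 33.8114; S(4,4) = 23.3547
Terminal payoffs V(N, i) = max(K - S_T, 0):
  V(4,0) = 0.000000; V(4,1) = 0.000000; V(4,2) = 5.850000; V(4,3) = 20.988555; V(4,4) = 31.445274
Backward induction: V(k, i) = exp(-r*dt) * [p * V(k+1, i) + (1-p) * V(k+1, i+1)].
  V(3,0) = exp(-r*dt) * [p*0.000000 + (1-p)*0.000000] = 0.000000
  V(3,1) = exp(-r*dt) * [p*0.000000 + (1-p)*5.850000] = 2.955148
  V(3,2) = exp(-r*dt) * [p*5.850000 + (1-p)*20.988555] = 13.423181
  V(3,3) = exp(-r*dt) * [p*20.988555 + (1-p)*31.445274] = 26.004898
  V(2,0) = exp(-r*dt) * [p*0.000000 + (1-p)*2.955148] = 1.492804
  V(2,1) = exp(-r*dt) * [p*2.955148 + (1-p)*13.423181] = 8.205673
  V(2,2) = exp(-r*dt) * [p*13.423181 + (1-p)*26.004898] = 19.608821
  V(1,0) = exp(-r*dt) * [p*1.492804 + (1-p)*8.205673] = 4.864921
  V(1,1) = exp(-r*dt) * [p*8.205673 + (1-p)*19.608821] = 13.862056
  V(0,0) = exp(-r*dt) * [p*4.864921 + (1-p)*13.862056] = 9.348222


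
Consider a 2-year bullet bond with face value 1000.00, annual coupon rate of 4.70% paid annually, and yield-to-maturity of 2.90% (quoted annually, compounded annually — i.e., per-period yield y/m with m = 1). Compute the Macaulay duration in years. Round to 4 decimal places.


Coupon per period c = face * coupon_rate / m = 47.000000
Periods per year m = 1; per-period yield y/m = 0.029000
Number of cashflows N = 2
Cashflows (t years, CF_t, discount factor 1/(1+y/m)^(m*t), PV):
  t = 1.0000: CF_t = 47.000000, DF = 0.971817, PV = 45.675413
  t = 2.0000: CF_t = 1047.000000, DF = 0.944429, PV = 988.817018
Price P = sum_t PV_t = 1034.492431
Macaulay numerator sum_t t * PV_t:
  t * PV_t at t = 1.0000: 45.675413
  t * PV_t at t = 2.0000: 1977.634036
Macaulay duration D = (sum_t t * PV_t) / P = 2023.309449 / 1034.492431 = 1.955848

Answer: Macaulay duration = 1.9558 years


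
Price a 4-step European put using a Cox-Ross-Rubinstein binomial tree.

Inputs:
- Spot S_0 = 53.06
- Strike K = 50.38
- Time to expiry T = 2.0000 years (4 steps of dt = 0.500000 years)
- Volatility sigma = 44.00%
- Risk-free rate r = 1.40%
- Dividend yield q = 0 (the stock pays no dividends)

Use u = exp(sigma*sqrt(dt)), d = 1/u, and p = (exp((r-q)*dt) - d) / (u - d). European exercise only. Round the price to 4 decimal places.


Answer: Price = V(0,0) = 10.2080

Derivation:
dt = T/N = 0.500000
u = exp(sigma*sqrt(dt)) = 1.364963; d = 1/u = 0.732621
p = (exp((r-q)*dt) - d) / (u - d) = 0.433948
Discount per step: exp(-r*dt) = 0.993024
Stock lattice S(k, i) with i counting down-moves:
  k=0: S(0,0) = 53.0600
  k=1: S(1,0) = 72.4249; S(1,1) = 38.8729
  k=2: S(2,0) = 98.8573; S(2,1) = 53.0600; S(2,2) = 28.4791
  k=3: S(3,0) = 134.9365; S(3,1) = 72.4249; S(3,2) = 38.8729; S(3,3) = 20.8644
  k=4: S(4,0) = 184.1833; S(4,1) = 98.8573; S(4,2) = 53.0600; S(4,3) = 28.4791; S(4,4) = 15.2857
Terminal payoffs V(N, i) = max(K - S_T, 0):
  V(4,0) = 0.000000; V(4,1) = 0.000000; V(4,2) = 0.000000; V(4,3) = 21.900931; V(4,4) = 35.094336
Backward induction: V(k, i) = exp(-r*dt) * [p * V(k+1, i) + (1-p) * V(k+1, i+1)].
  V(3,0) = exp(-r*dt) * [p*0.000000 + (1-p)*0.000000] = 0.000000
  V(3,1) = exp(-r*dt) * [p*0.000000 + (1-p)*0.000000] = 0.000000
  V(3,2) = exp(-r*dt) * [p*0.000000 + (1-p)*21.900931] = 12.310579
  V(3,3) = exp(-r*dt) * [p*21.900931 + (1-p)*35.094336] = 29.164212
  V(2,0) = exp(-r*dt) * [p*0.000000 + (1-p)*0.000000] = 0.000000
  V(2,1) = exp(-r*dt) * [p*0.000000 + (1-p)*12.310579] = 6.919813
  V(2,2) = exp(-r*dt) * [p*12.310579 + (1-p)*29.164212] = 21.698184
  V(1,0) = exp(-r*dt) * [p*0.000000 + (1-p)*6.919813] = 3.889648
  V(1,1) = exp(-r*dt) * [p*6.919813 + (1-p)*21.698184] = 15.178510
  V(0,0) = exp(-r*dt) * [p*3.889648 + (1-p)*15.178510] = 10.208019


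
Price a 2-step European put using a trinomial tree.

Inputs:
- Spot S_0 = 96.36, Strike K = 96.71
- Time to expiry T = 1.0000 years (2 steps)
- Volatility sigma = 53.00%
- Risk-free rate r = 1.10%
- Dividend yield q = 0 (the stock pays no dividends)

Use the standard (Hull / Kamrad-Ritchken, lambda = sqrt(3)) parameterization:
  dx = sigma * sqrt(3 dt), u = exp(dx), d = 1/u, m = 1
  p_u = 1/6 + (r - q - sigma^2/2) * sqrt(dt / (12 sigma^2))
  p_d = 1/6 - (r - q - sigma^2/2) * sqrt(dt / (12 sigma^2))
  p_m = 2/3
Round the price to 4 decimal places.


dt = T/N = 0.500000; dx = sigma*sqrt(3*dt) = 0.649115
u = exp(dx) = 1.913846; d = 1/u = 0.522508
p_u = 0.116810, p_m = 0.666667, p_d = 0.216523
Discount per step: exp(-r*dt) = 0.994515
Stock lattice S(k, j) with j the centered position index:
  k=0: S(0,+0) = 96.3600
  k=1: S(1,-1) = 50.3489; S(1,+0) = 96.3600; S(1,+1) = 184.4182
  k=2: S(2,-2) = 26.3077; S(2,-1) = 50.3489; S(2,+0) = 96.3600; S(2,+1) = 184.4182; S(2,+2) = 352.9480
Terminal payoffs V(N, j) = max(K - S_T, 0):
  V(2,-2) = 70.402302; V(2,-1) = 46.361119; V(2,+0) = 0.350000; V(2,+1) = 0.000000; V(2,+2) = 0.000000
Backward induction: V(k, j) = exp(-r*dt) * [p_u * V(k+1, j+1) + p_m * V(k+1, j) + p_d * V(k+1, j-1)]
  V(1,-1) = exp(-r*dt) * [p_u*0.350000 + p_m*46.361119 + p_d*70.402302] = 45.938657
  V(1,+0) = exp(-r*dt) * [p_u*0.000000 + p_m*0.350000 + p_d*46.361119] = 10.215244
  V(1,+1) = exp(-r*dt) * [p_u*0.000000 + p_m*0.000000 + p_d*0.350000] = 0.075367
  V(0,+0) = exp(-r*dt) * [p_u*0.075367 + p_m*10.215244 + p_d*45.938657] = 16.673785

Answer: Price = V(0,0) = 16.6738


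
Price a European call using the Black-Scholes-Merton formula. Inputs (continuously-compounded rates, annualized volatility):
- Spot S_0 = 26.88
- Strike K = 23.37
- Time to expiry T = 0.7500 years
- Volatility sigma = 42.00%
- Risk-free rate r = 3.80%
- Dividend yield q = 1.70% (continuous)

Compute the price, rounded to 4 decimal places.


d1 = (ln(S/K) + (r - q + 0.5*sigma^2) * T) / (sigma * sqrt(T)) = 0.60987259
d2 = d1 - sigma * sqrt(T) = 0.24614192
exp(-rT) = 0.97190229; exp(-qT) = 0.98733094
C = S_0 * exp(-qT) * N(d1) - K * exp(-rT) * N(d2)
N(d1) = 0.72902690; N(d2) = 0.59721382
C = 26.8800 * 0.98733094 * 0.72902690 - 23.3700 * 0.97190229 * 0.59721382 = 5.7832

Answer: Price = 5.7832


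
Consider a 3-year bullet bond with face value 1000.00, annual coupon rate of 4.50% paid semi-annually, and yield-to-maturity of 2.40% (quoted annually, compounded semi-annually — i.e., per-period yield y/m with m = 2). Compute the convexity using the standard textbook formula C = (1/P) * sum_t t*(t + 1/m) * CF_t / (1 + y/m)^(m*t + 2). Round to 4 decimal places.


Answer: Convexity = 9.5486

Derivation:
Coupon per period c = face * coupon_rate / m = 22.500000
Periods per year m = 2; per-period yield y/m = 0.012000
Number of cashflows N = 6
Cashflows (t years, CF_t, discount factor 1/(1+y/m)^(m*t), PV):
  t = 0.5000: CF_t = 22.500000, DF = 0.988142, PV = 22.233202
  t = 1.0000: CF_t = 22.500000, DF = 0.976425, PV = 21.969567
  t = 1.5000: CF_t = 22.500000, DF = 0.964847, PV = 21.709058
  t = 2.0000: CF_t = 22.500000, DF = 0.953406, PV = 21.451638
  t = 2.5000: CF_t = 22.500000, DF = 0.942101, PV = 21.197271
  t = 3.0000: CF_t = 1022.500000, DF = 0.930930, PV = 951.875704
Price P = sum_t PV_t = 1060.436440
Convexity numerator sum_t t*(t + 1/m) * CF_t / (1+y/m)^(m*t + 2):
  t = 0.5000: term = 10.854529
  t = 1.0000: term = 32.177458
  t = 1.5000: term = 63.591814
  t = 2.0000: term = 104.729601
  t = 2.5000: term = 155.231621
  t = 3.0000: term = 9759.071856
Convexity = (1/P) * sum = 10125.656878 / 1060.436440 = 9.548575


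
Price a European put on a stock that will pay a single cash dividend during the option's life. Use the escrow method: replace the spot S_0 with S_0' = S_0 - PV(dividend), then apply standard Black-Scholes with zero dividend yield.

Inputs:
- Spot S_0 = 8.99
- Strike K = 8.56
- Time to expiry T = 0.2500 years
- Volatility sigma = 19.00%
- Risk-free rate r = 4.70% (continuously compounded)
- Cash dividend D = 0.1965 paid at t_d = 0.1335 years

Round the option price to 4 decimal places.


Answer: Price = 0.1864

Derivation:
PV(D) = D * exp(-r * t_d) = 0.1965 * 0.99374514 = 0.19527092
S_0' = S_0 - PV(D) = 8.9900 - 0.19527092 = 8.79472908
d1 = (ln(S_0'/K) + (r + sigma^2/2)*T) / (sigma*sqrt(T)) = 0.45594614
d2 = d1 - sigma*sqrt(T) = 0.36094614
exp(-rT) = 0.98831876
N(-d1) = 0.32421435; N(-d2) = 0.35906985
P = K * exp(-rT) * N(-d2) - S_0' * N(-d1) = 8.5600 * 0.98831876 * 0.35906985 - 8.79472908 * 0.32421435 = 0.1864


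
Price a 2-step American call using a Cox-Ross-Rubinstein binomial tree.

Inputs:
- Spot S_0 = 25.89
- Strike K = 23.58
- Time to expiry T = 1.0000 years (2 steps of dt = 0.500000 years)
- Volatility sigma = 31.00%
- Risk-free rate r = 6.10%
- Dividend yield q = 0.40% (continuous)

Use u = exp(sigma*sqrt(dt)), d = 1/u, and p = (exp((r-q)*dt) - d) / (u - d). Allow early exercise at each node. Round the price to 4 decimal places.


Answer: Price = V(0,0) = 5.1507

Derivation:
dt = T/N = 0.500000
u = exp(sigma*sqrt(dt)) = 1.245084; d = 1/u = 0.803159
p = (exp((r-q)*dt) - d) / (u - d) = 0.510836
Discount per step: exp(-r*dt) = 0.969960
Stock lattice S(k, i) with i counting down-moves:
  k=0: S(0,0) = 25.8900
  k=1: S(1,0) = 32.2352; S(1,1) = 20.7938
  k=2: S(2,0) = 40.1356; S(2,1) = 25.8900; S(2,2) = 16.7007
Terminal payoffs V(N, i) = max(S_T - K, 0):
  V(2,0) = 16.555571; V(2,1) = 2.310000; V(2,2) = 0.000000
Backward induction: V(k, i) = exp(-r*dt) * [p * V(k+1, i) + (1-p) * V(k+1, i+1)]; then take max(V_cont, immediate exercise) for American.
  V(1,0) = exp(-r*dt) * [p*16.555571 + (1-p)*2.310000] = 9.299155; exercise = 8.655228; V(1,0) = max -> 9.299155
  V(1,1) = exp(-r*dt) * [p*2.310000 + (1-p)*0.000000] = 1.144583; exercise = 0.000000; V(1,1) = max -> 1.144583
  V(0,0) = exp(-r*dt) * [p*9.299155 + (1-p)*1.144583] = 5.150714; exercise = 2.310000; V(0,0) = max -> 5.150714


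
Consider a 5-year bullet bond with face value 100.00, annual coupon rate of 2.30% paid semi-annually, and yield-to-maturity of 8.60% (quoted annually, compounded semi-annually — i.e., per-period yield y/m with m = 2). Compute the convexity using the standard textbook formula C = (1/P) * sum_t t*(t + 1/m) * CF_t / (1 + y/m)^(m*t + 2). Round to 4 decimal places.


Coupon per period c = face * coupon_rate / m = 1.150000
Periods per year m = 2; per-period yield y/m = 0.043000
Number of cashflows N = 10
Cashflows (t years, CF_t, discount factor 1/(1+y/m)^(m*t), PV):
  t = 0.5000: CF_t = 1.150000, DF = 0.958773, PV = 1.102589
  t = 1.0000: CF_t = 1.150000, DF = 0.919245, PV = 1.057132
  t = 1.5000: CF_t = 1.150000, DF = 0.881347, PV = 1.013549
  t = 2.0000: CF_t = 1.150000, DF = 0.845012, PV = 0.971764
  t = 2.5000: CF_t = 1.150000, DF = 0.810174, PV = 0.931700
  t = 3.0000: CF_t = 1.150000, DF = 0.776773, PV = 0.893289
  t = 3.5000: CF_t = 1.150000, DF = 0.744749, PV = 0.856461
  t = 4.0000: CF_t = 1.150000, DF = 0.714045, PV = 0.821152
  t = 4.5000: CF_t = 1.150000, DF = 0.684607, PV = 0.787298
  t = 5.0000: CF_t = 101.150000, DF = 0.656382, PV = 66.393078
Price P = sum_t PV_t = 74.828012
Convexity numerator sum_t t*(t + 1/m) * CF_t / (1+y/m)^(m*t + 2):
  t = 0.5000: term = 0.506775
  t = 1.0000: term = 1.457645
  t = 1.5000: term = 2.795101
  t = 2.0000: term = 4.466445
  t = 2.5000: term = 6.423459
  t = 3.0000: term = 8.622092
  t = 3.5000: term = 11.022170
  t = 4.0000: term = 13.587115
  t = 4.5000: term = 16.283695
  t = 5.0000: term = 1678.366799
Convexity = (1/P) * sum = 1743.531297 / 74.828012 = 23.300516

Answer: Convexity = 23.3005


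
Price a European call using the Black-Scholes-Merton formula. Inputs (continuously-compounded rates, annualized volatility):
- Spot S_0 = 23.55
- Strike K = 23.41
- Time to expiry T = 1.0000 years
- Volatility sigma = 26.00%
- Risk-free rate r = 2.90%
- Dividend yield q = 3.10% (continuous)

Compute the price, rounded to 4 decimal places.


Answer: Price = 2.4023

Derivation:
d1 = (ln(S/K) + (r - q + 0.5*sigma^2) * T) / (sigma * sqrt(T)) = 0.14524053
d2 = d1 - sigma * sqrt(T) = -0.11475947
exp(-rT) = 0.97141646; exp(-qT) = 0.96947557
C = S_0 * exp(-qT) * N(d1) - K * exp(-rT) * N(d2)
N(d1) = 0.55773952; N(d2) = 0.45431789
C = 23.5500 * 0.96947557 * 0.55773952 - 23.4100 * 0.97141646 * 0.45431789 = 2.4023


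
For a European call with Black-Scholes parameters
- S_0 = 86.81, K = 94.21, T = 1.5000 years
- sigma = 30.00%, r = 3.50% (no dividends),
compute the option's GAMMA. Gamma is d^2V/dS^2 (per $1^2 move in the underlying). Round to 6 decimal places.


d1 = 0.1039549549; d2 = -0.2634685066
phi(d1) = 0.3967924823; exp(-qT) = 1.0000000000; exp(-rT) = 0.9488543211
Gamma = exp(-qT) * phi(d1) / (S * sigma * sqrt(T)) = 1.0000000000 * 0.3967924823 / (86.8100 * 0.3000 * 1.2247448714) = 0.012440

Answer: Gamma = 0.012440


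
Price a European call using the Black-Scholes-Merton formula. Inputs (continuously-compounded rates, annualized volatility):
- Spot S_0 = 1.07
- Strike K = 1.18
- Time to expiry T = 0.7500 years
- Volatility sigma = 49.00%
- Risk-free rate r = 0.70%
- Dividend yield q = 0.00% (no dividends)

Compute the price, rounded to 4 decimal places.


Answer: Price = 0.1410

Derivation:
d1 = (ln(S/K) + (r - q + 0.5*sigma^2) * T) / (sigma * sqrt(T)) = -0.00605226
d2 = d1 - sigma * sqrt(T) = -0.43040470
exp(-rT) = 0.99476376; exp(-qT) = 1.00000000
C = S_0 * exp(-qT) * N(d1) - K * exp(-rT) * N(d2)
N(d1) = 0.49758551; N(d2) = 0.33345064
C = 1.0700 * 1.00000000 * 0.49758551 - 1.1800 * 0.99476376 * 0.33345064 = 0.1410


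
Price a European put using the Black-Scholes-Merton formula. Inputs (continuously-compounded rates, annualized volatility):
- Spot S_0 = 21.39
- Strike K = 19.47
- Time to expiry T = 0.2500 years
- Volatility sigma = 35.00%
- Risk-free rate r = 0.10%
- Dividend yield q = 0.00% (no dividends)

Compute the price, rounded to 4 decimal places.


Answer: Price = 0.6631

Derivation:
d1 = (ln(S/K) + (r - q + 0.5*sigma^2) * T) / (sigma * sqrt(T)) = 0.62634974
d2 = d1 - sigma * sqrt(T) = 0.45134974
exp(-rT) = 0.99975003; exp(-qT) = 1.00000000
P = K * exp(-rT) * N(-d2) - S_0 * exp(-qT) * N(-d1)
N(-d1) = 0.26554279; N(-d2) = 0.32586875
P = 19.4700 * 0.99975003 * 0.32586875 - 21.3900 * 1.00000000 * 0.26554279 = 0.6631


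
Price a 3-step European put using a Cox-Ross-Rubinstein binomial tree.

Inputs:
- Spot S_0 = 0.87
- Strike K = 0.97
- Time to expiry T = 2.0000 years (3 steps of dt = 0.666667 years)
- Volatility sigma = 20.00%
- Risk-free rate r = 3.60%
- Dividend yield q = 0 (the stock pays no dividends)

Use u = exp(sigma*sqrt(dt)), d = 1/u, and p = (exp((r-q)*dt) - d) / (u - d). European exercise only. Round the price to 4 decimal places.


Answer: Price = V(0,0) = 0.1163

Derivation:
dt = T/N = 0.666667
u = exp(sigma*sqrt(dt)) = 1.177389; d = 1/u = 0.849337
p = (exp((r-q)*dt) - d) / (u - d) = 0.533310
Discount per step: exp(-r*dt) = 0.976286
Stock lattice S(k, i) with i counting down-moves:
  k=0: S(0,0) = 0.8700
  k=1: S(1,0) = 1.0243; S(1,1) = 0.7389
  k=2: S(2,0) = 1.2060; S(2,1) = 0.8700; S(2,2) = 0.6276
  k=3: S(3,0) = 1.4200; S(3,1) = 1.0243; S(3,2) = 0.7389; S(3,3) = 0.5330
Terminal payoffs V(N, i) = max(K - S_T, 0):
  V(3,0) = 0.000000; V(3,1) = 0.000000; V(3,2) = 0.231077; V(3,3) = 0.436961
Backward induction: V(k, i) = exp(-r*dt) * [p * V(k+1, i) + (1-p) * V(k+1, i+1)].
  V(2,0) = exp(-r*dt) * [p*0.000000 + (1-p)*0.000000] = 0.000000
  V(2,1) = exp(-r*dt) * [p*0.000000 + (1-p)*0.231077] = 0.105284
  V(2,2) = exp(-r*dt) * [p*0.231077 + (1-p)*0.436961] = 0.319402
  V(1,0) = exp(-r*dt) * [p*0.000000 + (1-p)*0.105284] = 0.047970
  V(1,1) = exp(-r*dt) * [p*0.105284 + (1-p)*0.319402] = 0.200345
  V(0,0) = exp(-r*dt) * [p*0.047970 + (1-p)*0.200345] = 0.116258


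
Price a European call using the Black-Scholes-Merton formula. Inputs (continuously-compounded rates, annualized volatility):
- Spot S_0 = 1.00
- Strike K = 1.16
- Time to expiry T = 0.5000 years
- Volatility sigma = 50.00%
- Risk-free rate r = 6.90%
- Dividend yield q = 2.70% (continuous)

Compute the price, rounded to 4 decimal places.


d1 = (ln(S/K) + (r - q + 0.5*sigma^2) * T) / (sigma * sqrt(T)) = -0.18362150
d2 = d1 - sigma * sqrt(T) = -0.53717489
exp(-rT) = 0.96608834; exp(-qT) = 0.98659072
C = S_0 * exp(-qT) * N(d1) - K * exp(-rT) * N(d2)
N(d1) = 0.42715520; N(d2) = 0.29557341
C = 1.0000 * 0.98659072 * 0.42715520 - 1.1600 * 0.96608834 * 0.29557341 = 0.0902

Answer: Price = 0.0902


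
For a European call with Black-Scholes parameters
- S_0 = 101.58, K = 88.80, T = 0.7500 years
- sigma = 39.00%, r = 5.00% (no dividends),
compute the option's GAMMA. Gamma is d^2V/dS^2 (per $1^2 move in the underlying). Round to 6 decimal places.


d1 = 0.6780091136; d2 = 0.3402592061
phi(d1) = 0.3170211740; exp(-qT) = 1.0000000000; exp(-rT) = 0.9631944177
Gamma = exp(-qT) * phi(d1) / (S * sigma * sqrt(T)) = 1.0000000000 * 0.3170211740 / (101.5800 * 0.3900 * 0.8660254038) = 0.009240

Answer: Gamma = 0.009240


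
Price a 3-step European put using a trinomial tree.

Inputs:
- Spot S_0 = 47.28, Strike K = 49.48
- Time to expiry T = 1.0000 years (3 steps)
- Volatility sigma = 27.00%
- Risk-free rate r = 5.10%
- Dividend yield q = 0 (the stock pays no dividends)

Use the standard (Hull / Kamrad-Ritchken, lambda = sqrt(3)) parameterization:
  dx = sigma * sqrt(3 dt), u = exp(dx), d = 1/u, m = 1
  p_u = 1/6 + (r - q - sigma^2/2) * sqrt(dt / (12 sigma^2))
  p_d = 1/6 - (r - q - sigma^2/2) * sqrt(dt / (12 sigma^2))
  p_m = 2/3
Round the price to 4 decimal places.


dt = T/N = 0.333333; dx = sigma*sqrt(3*dt) = 0.270000
u = exp(dx) = 1.309964; d = 1/u = 0.763379
p_u = 0.175648, p_m = 0.666667, p_d = 0.157685
Discount per step: exp(-r*dt) = 0.983144
Stock lattice S(k, j) with j the centered position index:
  k=0: S(0,+0) = 47.2800
  k=1: S(1,-1) = 36.0926; S(1,+0) = 47.2800; S(1,+1) = 61.9351
  k=2: S(2,-2) = 27.5523; S(2,-1) = 36.0926; S(2,+0) = 47.2800; S(2,+1) = 61.9351; S(2,+2) = 81.1328
  k=3: S(3,-3) = 21.0329; S(3,-2) = 27.5523; S(3,-1) = 36.0926; S(3,+0) = 47.2800; S(3,+1) = 61.9351; S(3,+2) = 81.1328; S(3,+3) = 106.2811
Terminal payoffs V(N, j) = max(K - S_T, 0):
  V(3,-3) = 28.447111; V(3,-2) = 21.927663; V(3,-1) = 13.387418; V(3,+0) = 2.200000; V(3,+1) = 0.000000; V(3,+2) = 0.000000; V(3,+3) = 0.000000
Backward induction: V(k, j) = exp(-r*dt) * [p_u * V(k+1, j+1) + p_m * V(k+1, j) + p_d * V(k+1, j-1)]
  V(2,-2) = exp(-r*dt) * [p_u*13.387418 + p_m*21.927663 + p_d*28.447111] = 21.093942
  V(2,-1) = exp(-r*dt) * [p_u*2.200000 + p_m*13.387418 + p_d*21.927663] = 12.553800
  V(2,+0) = exp(-r*dt) * [p_u*0.000000 + p_m*2.200000 + p_d*13.387418] = 3.517358
  V(2,+1) = exp(-r*dt) * [p_u*0.000000 + p_m*0.000000 + p_d*2.200000] = 0.341060
  V(2,+2) = exp(-r*dt) * [p_u*0.000000 + p_m*0.000000 + p_d*0.000000] = 0.000000
  V(1,-1) = exp(-r*dt) * [p_u*3.517358 + p_m*12.553800 + p_d*21.093942] = 12.105664
  V(1,+0) = exp(-r*dt) * [p_u*0.341060 + p_m*3.517358 + p_d*12.553800] = 4.310456
  V(1,+1) = exp(-r*dt) * [p_u*0.000000 + p_m*0.341060 + p_d*3.517358] = 0.768827
  V(0,+0) = exp(-r*dt) * [p_u*0.768827 + p_m*4.310456 + p_d*12.105664] = 4.834672

Answer: Price = V(0,0) = 4.8347


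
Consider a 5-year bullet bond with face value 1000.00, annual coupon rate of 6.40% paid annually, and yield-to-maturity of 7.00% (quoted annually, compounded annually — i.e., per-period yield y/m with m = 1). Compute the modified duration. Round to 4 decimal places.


Answer: Modified duration = 4.1361

Derivation:
Coupon per period c = face * coupon_rate / m = 64.000000
Periods per year m = 1; per-period yield y/m = 0.070000
Number of cashflows N = 5
Cashflows (t years, CF_t, discount factor 1/(1+y/m)^(m*t), PV):
  t = 1.0000: CF_t = 64.000000, DF = 0.934579, PV = 59.813084
  t = 2.0000: CF_t = 64.000000, DF = 0.873439, PV = 55.900079
  t = 3.0000: CF_t = 64.000000, DF = 0.816298, PV = 52.243064
  t = 4.0000: CF_t = 64.000000, DF = 0.762895, PV = 48.825294
  t = 5.0000: CF_t = 1064.000000, DF = 0.712986, PV = 758.617295
Price P = sum_t PV_t = 975.398815
First compute Macaulay numerator sum_t t * PV_t:
  t * PV_t at t = 1.0000: 59.813084
  t * PV_t at t = 2.0000: 111.800157
  t * PV_t at t = 3.0000: 156.729192
  t * PV_t at t = 4.0000: 195.301174
  t * PV_t at t = 5.0000: 3793.086475
Macaulay duration D = 4316.730083 / 975.398815 = 4.425605
Modified duration = D / (1 + y/m) = 4.425605 / (1 + 0.070000) = 4.136080


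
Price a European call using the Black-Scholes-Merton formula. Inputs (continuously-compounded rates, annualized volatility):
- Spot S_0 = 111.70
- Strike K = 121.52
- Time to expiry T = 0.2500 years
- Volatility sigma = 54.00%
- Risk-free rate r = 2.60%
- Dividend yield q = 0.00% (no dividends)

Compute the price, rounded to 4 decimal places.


d1 = (ln(S/K) + (r - q + 0.5*sigma^2) * T) / (sigma * sqrt(T)) = -0.15300797
d2 = d1 - sigma * sqrt(T) = -0.42300797
exp(-rT) = 0.99352108; exp(-qT) = 1.00000000
C = S_0 * exp(-qT) * N(d1) - K * exp(-rT) * N(d2)
N(d1) = 0.43919599; N(d2) = 0.33614472
C = 111.7000 * 1.00000000 * 0.43919599 - 121.5200 * 0.99352108 * 0.33614472 = 8.4745

Answer: Price = 8.4745


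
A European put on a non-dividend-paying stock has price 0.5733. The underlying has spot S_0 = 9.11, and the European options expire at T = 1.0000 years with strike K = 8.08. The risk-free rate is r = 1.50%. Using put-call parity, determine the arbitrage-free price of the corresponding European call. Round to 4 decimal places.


Put-call parity: C - P = S_0 * exp(-qT) - K * exp(-rT).
S_0 * exp(-qT) = 9.1100 * 1.00000000 = 9.11000000
K * exp(-rT) = 8.0800 * 0.98511194 = 7.95970447
C = P + S*exp(-qT) - K*exp(-rT)
C = 0.5733 + 9.11000000 - 7.95970447 = 1.7236

Answer: Call price = 1.7236


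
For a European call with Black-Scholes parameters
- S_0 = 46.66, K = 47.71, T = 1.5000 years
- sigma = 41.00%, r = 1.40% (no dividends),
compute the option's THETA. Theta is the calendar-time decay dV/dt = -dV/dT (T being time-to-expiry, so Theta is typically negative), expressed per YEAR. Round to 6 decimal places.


d1 = 0.2485759060; d2 = -0.2535694913
phi(d1) = 0.3868054120; exp(-qT) = 1.0000000000; exp(-rT) = 0.9792189646
Theta = -S*exp(-qT)*phi(d1)*sigma/(2*sqrt(T)) - r*K*exp(-rT)*N(d2) + q*S*exp(-qT)*N(d1)
N(d1) = 0.5981555761; N(d2) = 0.3999140844; sqrt(T) = 1.2247448714
Term 1 = -46.6600 * 1.0000000000 * 0.3868054120 * 0.4100 / (2 * 1.2247448714) = -3.0209637075
Term 2 = -0.0140 * 47.7100 * 0.9792189646 * 0.3999140844 = -0.2615676122
Term 3 = 0 (no dividend yield, q = 0)
Theta = -3.0209637075 + (-0.2615676122) + (0.0000000000) = -3.282531

Answer: Theta = -3.282531


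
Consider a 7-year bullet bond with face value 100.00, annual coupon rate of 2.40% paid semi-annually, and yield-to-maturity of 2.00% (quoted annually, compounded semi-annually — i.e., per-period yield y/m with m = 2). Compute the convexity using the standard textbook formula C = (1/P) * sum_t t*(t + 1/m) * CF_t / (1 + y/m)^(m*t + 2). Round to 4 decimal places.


Coupon per period c = face * coupon_rate / m = 1.200000
Periods per year m = 2; per-period yield y/m = 0.010000
Number of cashflows N = 14
Cashflows (t years, CF_t, discount factor 1/(1+y/m)^(m*t), PV):
  t = 0.5000: CF_t = 1.200000, DF = 0.990099, PV = 1.188119
  t = 1.0000: CF_t = 1.200000, DF = 0.980296, PV = 1.176355
  t = 1.5000: CF_t = 1.200000, DF = 0.970590, PV = 1.164708
  t = 2.0000: CF_t = 1.200000, DF = 0.960980, PV = 1.153176
  t = 2.5000: CF_t = 1.200000, DF = 0.951466, PV = 1.141759
  t = 3.0000: CF_t = 1.200000, DF = 0.942045, PV = 1.130454
  t = 3.5000: CF_t = 1.200000, DF = 0.932718, PV = 1.119262
  t = 4.0000: CF_t = 1.200000, DF = 0.923483, PV = 1.108180
  t = 4.5000: CF_t = 1.200000, DF = 0.914340, PV = 1.097208
  t = 5.0000: CF_t = 1.200000, DF = 0.905287, PV = 1.086344
  t = 5.5000: CF_t = 1.200000, DF = 0.896324, PV = 1.075588
  t = 6.0000: CF_t = 1.200000, DF = 0.887449, PV = 1.064939
  t = 6.5000: CF_t = 1.200000, DF = 0.878663, PV = 1.054395
  t = 7.0000: CF_t = 101.200000, DF = 0.869963, PV = 88.040253
Price P = sum_t PV_t = 102.600741
Convexity numerator sum_t t*(t + 1/m) * CF_t / (1+y/m)^(m*t + 2):
  t = 0.5000: term = 0.582354
  t = 1.0000: term = 1.729765
  t = 1.5000: term = 3.425276
  t = 2.0000: term = 5.652271
  t = 2.5000: term = 8.394462
  t = 3.0000: term = 11.635889
  t = 3.5000: term = 15.360909
  t = 4.0000: term = 19.554198
  t = 4.5000: term = 24.200740
  t = 5.0000: term = 29.285824
  t = 5.5000: term = 34.795039
  t = 6.0000: term = 40.714267
  t = 6.5000: term = 47.029681
  t = 7.0000: term = 4531.039366
Convexity = (1/P) * sum = 4773.400043 / 102.600741 = 46.524031

Answer: Convexity = 46.5240


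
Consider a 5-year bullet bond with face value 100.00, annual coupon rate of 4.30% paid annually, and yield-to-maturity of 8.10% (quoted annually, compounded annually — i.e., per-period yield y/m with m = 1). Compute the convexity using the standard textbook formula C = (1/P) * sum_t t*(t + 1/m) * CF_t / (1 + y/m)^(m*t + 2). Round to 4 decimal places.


Coupon per period c = face * coupon_rate / m = 4.300000
Periods per year m = 1; per-period yield y/m = 0.081000
Number of cashflows N = 5
Cashflows (t years, CF_t, discount factor 1/(1+y/m)^(m*t), PV):
  t = 1.0000: CF_t = 4.300000, DF = 0.925069, PV = 3.977798
  t = 2.0000: CF_t = 4.300000, DF = 0.855753, PV = 3.679739
  t = 3.0000: CF_t = 4.300000, DF = 0.791631, PV = 3.404014
  t = 4.0000: CF_t = 4.300000, DF = 0.732314, PV = 3.148949
  t = 5.0000: CF_t = 104.300000, DF = 0.677441, PV = 70.657105
Price P = sum_t PV_t = 84.867606
Convexity numerator sum_t t*(t + 1/m) * CF_t / (1+y/m)^(m*t + 2):
  t = 1.0000: term = 6.808029
  t = 2.0000: term = 18.893696
  t = 3.0000: term = 34.955960
  t = 4.0000: term = 53.894480
  t = 5.0000: term = 1813.951644
Convexity = (1/P) * sum = 1928.503809 / 84.867606 = 22.723674

Answer: Convexity = 22.7237


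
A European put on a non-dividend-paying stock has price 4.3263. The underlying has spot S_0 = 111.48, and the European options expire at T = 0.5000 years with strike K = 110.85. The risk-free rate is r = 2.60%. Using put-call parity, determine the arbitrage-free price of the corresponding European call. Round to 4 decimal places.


Put-call parity: C - P = S_0 * exp(-qT) - K * exp(-rT).
S_0 * exp(-qT) = 111.4800 * 1.00000000 = 111.48000000
K * exp(-rT) = 110.8500 * 0.98708414 = 109.41827637
C = P + S*exp(-qT) - K*exp(-rT)
C = 4.3263 + 111.48000000 - 109.41827637 = 6.3880

Answer: Call price = 6.3880


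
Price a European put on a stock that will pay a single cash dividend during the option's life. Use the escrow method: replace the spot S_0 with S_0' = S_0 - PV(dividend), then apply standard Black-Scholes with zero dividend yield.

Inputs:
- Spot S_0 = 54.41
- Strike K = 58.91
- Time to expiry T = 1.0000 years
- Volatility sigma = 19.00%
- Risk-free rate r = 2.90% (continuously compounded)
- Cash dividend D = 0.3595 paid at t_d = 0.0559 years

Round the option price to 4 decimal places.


Answer: Price = 5.9865

Derivation:
PV(D) = D * exp(-r * t_d) = 0.3595 * 0.99838021 = 0.35891769
S_0' = S_0 - PV(D) = 54.4100 - 0.35891769 = 54.05108231
d1 = (ln(S_0'/K) + (r + sigma^2/2)*T) / (sigma*sqrt(T)) = -0.20542783
d2 = d1 - sigma*sqrt(T) = -0.39542783
exp(-rT) = 0.97141646
N(-d1) = 0.58138106; N(-d2) = 0.65373641
P = K * exp(-rT) * N(-d2) - S_0' * N(-d1) = 58.9100 * 0.97141646 * 0.65373641 - 54.05108231 * 0.58138106 = 5.9865


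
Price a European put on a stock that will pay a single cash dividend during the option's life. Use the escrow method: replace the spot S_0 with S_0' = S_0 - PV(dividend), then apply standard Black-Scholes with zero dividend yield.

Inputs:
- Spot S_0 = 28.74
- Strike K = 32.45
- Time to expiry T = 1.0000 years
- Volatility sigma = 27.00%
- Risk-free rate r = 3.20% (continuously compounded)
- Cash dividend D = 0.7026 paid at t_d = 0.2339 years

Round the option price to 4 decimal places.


PV(D) = D * exp(-r * t_d) = 0.7026 * 0.99254314 = 0.69736081
S_0' = S_0 - PV(D) = 28.7400 - 0.69736081 = 28.04263919
d1 = (ln(S_0'/K) + (r + sigma^2/2)*T) / (sigma*sqrt(T)) = -0.28712690
d2 = d1 - sigma*sqrt(T) = -0.55712690
exp(-rT) = 0.96850658
N(-d1) = 0.61299242; N(-d2) = 0.71127964
P = K * exp(-rT) * N(-d2) - S_0' * N(-d1) = 32.4500 * 0.96850658 * 0.71127964 - 28.04263919 * 0.61299242 = 5.1642

Answer: Price = 5.1642


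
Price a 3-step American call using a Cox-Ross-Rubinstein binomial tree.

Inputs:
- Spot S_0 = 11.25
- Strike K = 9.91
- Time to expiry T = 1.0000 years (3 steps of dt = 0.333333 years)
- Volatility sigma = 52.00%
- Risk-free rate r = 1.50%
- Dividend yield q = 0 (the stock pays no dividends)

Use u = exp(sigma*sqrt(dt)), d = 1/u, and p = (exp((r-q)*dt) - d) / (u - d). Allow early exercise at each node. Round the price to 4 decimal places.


Answer: Price = V(0,0) = 3.0911

Derivation:
dt = T/N = 0.333333
u = exp(sigma*sqrt(dt)) = 1.350159; d = 1/u = 0.740654
p = (exp((r-q)*dt) - d) / (u - d) = 0.433727
Discount per step: exp(-r*dt) = 0.995012
Stock lattice S(k, i) with i counting down-moves:
  k=0: S(0,0) = 11.2500
  k=1: S(1,0) = 15.1893; S(1,1) = 8.3324
  k=2: S(2,0) = 20.5079; S(2,1) = 11.2500; S(2,2) = 6.1714
  k=3: S(3,0) = 27.6890; S(3,1) = 15.1893; S(3,2) = 8.3324; S(3,3) = 4.5709
Terminal payoffs V(N, i) = max(S_T - K, 0):
  V(3,0) = 17.778981; V(3,1) = 5.279285; V(3,2) = 0.000000; V(3,3) = 0.000000
Backward induction: V(k, i) = exp(-r*dt) * [p * V(k+1, i) + (1-p) * V(k+1, i+1)]; then take max(V_cont, immediate exercise) for American.
  V(2,0) = exp(-r*dt) * [p*17.778981 + (1-p)*5.279285] = 10.647372; exercise = 10.597946; V(2,0) = max -> 10.647372
  V(2,1) = exp(-r*dt) * [p*5.279285 + (1-p)*0.000000] = 2.278349; exercise = 1.340000; V(2,1) = max -> 2.278349
  V(2,2) = exp(-r*dt) * [p*0.000000 + (1-p)*0.000000] = 0.000000; exercise = 0.000000; V(2,2) = max -> 0.000000
  V(1,0) = exp(-r*dt) * [p*10.647372 + (1-p)*2.278349] = 5.878754; exercise = 5.279285; V(1,0) = max -> 5.878754
  V(1,1) = exp(-r*dt) * [p*2.278349 + (1-p)*0.000000] = 0.983253; exercise = 0.000000; V(1,1) = max -> 0.983253
  V(0,0) = exp(-r*dt) * [p*5.878754 + (1-p)*0.983253] = 3.091070; exercise = 1.340000; V(0,0) = max -> 3.091070


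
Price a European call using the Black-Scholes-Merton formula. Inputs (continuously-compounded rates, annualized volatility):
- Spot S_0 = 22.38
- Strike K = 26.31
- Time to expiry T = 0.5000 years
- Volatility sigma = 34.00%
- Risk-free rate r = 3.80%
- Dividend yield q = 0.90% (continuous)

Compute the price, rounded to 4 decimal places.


Answer: Price = 0.9490

Derivation:
d1 = (ln(S/K) + (r - q + 0.5*sigma^2) * T) / (sigma * sqrt(T)) = -0.49240168
d2 = d1 - sigma * sqrt(T) = -0.73281798
exp(-rT) = 0.98117936; exp(-qT) = 0.99551011
C = S_0 * exp(-qT) * N(d1) - K * exp(-rT) * N(d2)
N(d1) = 0.31121771; N(d2) = 0.23183473
C = 22.3800 * 0.99551011 * 0.31121771 - 26.3100 * 0.98117936 * 0.23183473 = 0.9490
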